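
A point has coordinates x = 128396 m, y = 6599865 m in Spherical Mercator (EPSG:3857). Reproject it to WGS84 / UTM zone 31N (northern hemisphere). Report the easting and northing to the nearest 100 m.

Web Mercator inverse (R = 6378137 m) → φ = 50.87869921°, λ = 1.15340089°.
UTM 31N forward: E = 370091.879 m, N = 5637960.276 m.

E 370100 m, N 5638000 m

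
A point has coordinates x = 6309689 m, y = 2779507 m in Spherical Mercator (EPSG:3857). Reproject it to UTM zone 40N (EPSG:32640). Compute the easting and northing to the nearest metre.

E 467598 m, N 2677957 m

Web Mercator inverse (R = 6378137 m) → φ = 24.21400239°, λ = 56.68090067°.
UTM 40N forward: E = 467597.849 m, N = 2677956.920 m.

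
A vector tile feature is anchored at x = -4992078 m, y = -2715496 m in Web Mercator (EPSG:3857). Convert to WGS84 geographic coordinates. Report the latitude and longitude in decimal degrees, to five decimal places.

lat -23.68850°, lon -44.84460°

R = 6378137 m. λ = x/R = -44.84459967°.
φ = 2·arctan(exp(y/R)) − 90° = 2·arctan(0.65328) − 90° = -23.68849870°.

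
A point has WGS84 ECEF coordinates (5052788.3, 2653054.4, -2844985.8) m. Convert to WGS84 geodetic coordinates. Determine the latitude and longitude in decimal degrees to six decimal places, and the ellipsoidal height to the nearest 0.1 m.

λ = atan2(Y, X) = 27.70249992°; p = √(X²+Y²) = 5706957.8 m.
Bowring's method on WGS84 (a = 6378137 m, b = 6356752.314 m) gives φ = -26.65070033°, h = 2915.8505 m.

lat -26.650700°, lon 27.702500°, h 2915.9 m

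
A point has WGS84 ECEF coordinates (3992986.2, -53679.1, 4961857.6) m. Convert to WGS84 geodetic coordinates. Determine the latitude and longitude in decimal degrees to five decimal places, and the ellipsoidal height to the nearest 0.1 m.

λ = atan2(Y, X) = -0.77020066°; p = √(X²+Y²) = 3993347.0 m.
Bowring's method on WGS84 (a = 6378137 m, b = 6356752.314 m) gives φ = 51.36029958°, h = 4078.216 m.

lat 51.36030°, lon -0.77020°, h 4078.2 m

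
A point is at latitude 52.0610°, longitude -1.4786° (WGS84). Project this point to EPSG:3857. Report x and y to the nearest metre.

Web Mercator is spherical with R = a = 6378137 m.
x = R·λ = 6378137 × -0.025806438 = -164596.999 m.
y = R·ln tan(π/4 + φ/2) = 6378137 × 1.067892170 = 6811162.561 m.

x -164597 m, y 6811163 m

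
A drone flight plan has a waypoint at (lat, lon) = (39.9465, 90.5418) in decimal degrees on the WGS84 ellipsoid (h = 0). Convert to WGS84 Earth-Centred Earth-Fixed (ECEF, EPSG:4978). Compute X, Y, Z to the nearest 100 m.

X -46300 m, Y 4896300 m, Z 4073400 m

WGS84: a = 6378137 m, e² = 0.006694380; N(φ) = a/√(1−e²sin²φ) = 6386956.456 m.
X = (N+h)·cosφ·cosλ = -46301.789 m; Y = (N+h)·cosφ·sinλ = 4896304.922 m; Z = (N(1−e²)+h)·sinφ = 4073433.237 m.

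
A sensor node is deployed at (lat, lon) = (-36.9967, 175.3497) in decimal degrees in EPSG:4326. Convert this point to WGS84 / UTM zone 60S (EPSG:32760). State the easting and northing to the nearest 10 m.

Zone 60 central meridian λ₀ = 6×60 − 183 = 177°; Δλ = -1.6503°.
Transverse Mercator on WGS84 with k₀ = 0.9996 gives E = 353150.798 m, N = 5904220.849 m.

E 353150 m, N 5904220 m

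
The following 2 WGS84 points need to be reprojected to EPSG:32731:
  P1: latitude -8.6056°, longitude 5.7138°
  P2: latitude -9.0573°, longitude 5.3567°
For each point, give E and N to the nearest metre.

P1: E 798708 m, N 9047692 m; P2: E 759063 m, N 8997974 m

UTM zone 31S: λ₀ = 3°, k₀ = 0.9996.
P1 (-8.6056°, 5.7138°) → (798708.056, 9047692.020) m.
P2 (-9.0573°, 5.3567°) → (759063.308, 8997973.798) m.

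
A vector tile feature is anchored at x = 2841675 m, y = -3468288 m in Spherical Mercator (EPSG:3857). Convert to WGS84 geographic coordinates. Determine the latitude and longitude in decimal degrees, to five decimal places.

lat -29.72530°, lon 25.52720°

R = 6378137 m. λ = x/R = 25.52720085°.
φ = 2·arctan(exp(y/R)) − 90° = 2·arctan(0.58055) − 90° = -29.72529715°.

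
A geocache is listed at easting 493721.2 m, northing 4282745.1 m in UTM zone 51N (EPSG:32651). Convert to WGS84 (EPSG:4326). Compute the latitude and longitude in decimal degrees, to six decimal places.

lat 38.693300°, lon 122.927800°

Zone 51N: λ₀ = 123°, k₀ = 0.9996, false easting 500000 m.
Meridian distance M = (N − FN)/k₀ = 4284458.9 m.
Inverse transverse Mercator on WGS84 gives φ = 38.69329978°, λ = 122.92780029°.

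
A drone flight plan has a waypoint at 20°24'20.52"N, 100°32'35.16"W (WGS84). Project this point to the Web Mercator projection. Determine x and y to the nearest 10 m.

Web Mercator is spherical with R = a = 6378137 m.
x = R·λ = 6378137 × -1.754808135 = -11192406.695 m.
y = R·ln tan(π/4 + φ/2) = 6378137 × 0.363923525 = 2321154.102 m.

x -11192410 m, y 2321150 m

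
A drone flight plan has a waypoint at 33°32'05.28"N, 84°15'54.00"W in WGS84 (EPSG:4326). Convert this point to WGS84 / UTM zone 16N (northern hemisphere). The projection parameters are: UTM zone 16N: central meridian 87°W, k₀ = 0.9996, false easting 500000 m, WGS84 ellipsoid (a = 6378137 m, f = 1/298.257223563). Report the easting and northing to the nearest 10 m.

Zone 16 central meridian λ₀ = 6×16 − 183 = -87°; Δλ = +2.7350°.
Transverse Mercator on WGS84 with k₀ = 0.9996 gives E = 753977.674 m, N = 3713927.799 m.

E 753980 m, N 3713930 m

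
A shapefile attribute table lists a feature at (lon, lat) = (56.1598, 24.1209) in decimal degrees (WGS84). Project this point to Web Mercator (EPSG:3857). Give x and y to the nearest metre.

x 6251680 m, y 2768147 m

Web Mercator is spherical with R = a = 6378137 m.
x = R·λ = 6378137 × 0.980173417 = 6251680.339 m.
y = R·ln tan(π/4 + φ/2) = 6378137 × 0.434005610 = 2768147.236 m.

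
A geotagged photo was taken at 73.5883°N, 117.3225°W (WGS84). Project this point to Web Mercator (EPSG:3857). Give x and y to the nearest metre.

Web Mercator is spherical with R = a = 6378137 m.
x = R·λ = 6378137 × -2.047663912 = -13060280.959 m.
y = R·ln tan(π/4 + φ/2) = 6378137 × 1.936509500 = 12351322.894 m.

x -13060281 m, y 12351323 m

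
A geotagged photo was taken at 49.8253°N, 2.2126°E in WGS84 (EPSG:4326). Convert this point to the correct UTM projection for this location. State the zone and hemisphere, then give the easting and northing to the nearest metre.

Zone 31N: E 443365 m, N 5519504 m

Longitude 2.2126° lies in the 6° band [0°, 6°), giving zone 31; latitude is north of the equator, so 31N.
Zone 31 central meridian λ₀ = 6×31 − 183 = 3°; Δλ = -0.7874°.
Transverse Mercator on WGS84 with k₀ = 0.9996 gives E = 443365.420 m, N = 5519504.408 m.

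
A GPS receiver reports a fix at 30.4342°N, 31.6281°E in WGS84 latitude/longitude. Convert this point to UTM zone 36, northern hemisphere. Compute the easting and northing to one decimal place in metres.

E 368257.1 m, N 3367698.9 m

Zone 36 central meridian λ₀ = 6×36 − 183 = 33°; Δλ = -1.3719°.
Transverse Mercator on WGS84 with k₀ = 0.9996 gives E = 368257.051 m, N = 3367698.866 m.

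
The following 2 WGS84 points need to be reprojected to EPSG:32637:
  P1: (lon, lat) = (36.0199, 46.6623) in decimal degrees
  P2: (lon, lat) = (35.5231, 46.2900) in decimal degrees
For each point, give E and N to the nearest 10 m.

UTM zone 37N: λ₀ = 39°, k₀ = 0.9996.
P1 (46.6623°, 36.0199°) → (272018.480, 5171951.997) m.
P2 (46.2900°, 35.5231°) → (232192.805, 5132146.495) m.

P1: E 272020 m, N 5171950 m; P2: E 232190 m, N 5132150 m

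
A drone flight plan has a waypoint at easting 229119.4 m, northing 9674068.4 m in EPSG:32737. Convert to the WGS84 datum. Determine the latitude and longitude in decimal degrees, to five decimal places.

lat -2.94610°, lon 36.56320°

Zone 37S: λ₀ = 39°, k₀ = 0.9996, false easting 500000 m, false northing 10000000 m.
Meridian distance M = (N − FN)/k₀ = -326062.0 m.
Inverse transverse Mercator on WGS84 gives φ = -2.94609960°, λ = 36.56320033°.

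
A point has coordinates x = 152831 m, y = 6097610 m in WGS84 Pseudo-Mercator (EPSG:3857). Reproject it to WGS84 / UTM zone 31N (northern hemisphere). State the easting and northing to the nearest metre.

E 378497 m, N 5311402 m

Web Mercator inverse (R = 6378137 m) → φ = 47.94440027°, λ = 1.37290423°.
UTM 31N forward: E = 378497.269 m, N = 5311401.713 m.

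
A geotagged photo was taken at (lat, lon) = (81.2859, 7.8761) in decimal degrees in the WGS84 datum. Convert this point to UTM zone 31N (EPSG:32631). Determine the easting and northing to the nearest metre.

E 582379 m, N 9028584 m

Zone 31 central meridian λ₀ = 6×31 − 183 = 3°; Δλ = +4.8761°.
Transverse Mercator on WGS84 with k₀ = 0.9996 gives E = 582379.468 m, N = 9028584.374 m.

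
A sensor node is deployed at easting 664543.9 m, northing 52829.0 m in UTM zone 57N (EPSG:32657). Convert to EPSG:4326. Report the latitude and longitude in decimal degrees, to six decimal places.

lat 0.477800°, lon 160.478600°

Zone 57N: λ₀ = 159°, k₀ = 0.9996, false easting 500000 m.
Meridian distance M = (N − FN)/k₀ = 52850.1 m.
Inverse transverse Mercator on WGS84 gives φ = 0.47780021°, λ = 160.47860033°.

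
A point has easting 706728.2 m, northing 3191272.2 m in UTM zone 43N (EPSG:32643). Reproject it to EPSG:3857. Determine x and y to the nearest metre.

Unproject from UTM 43N (λ₀ = 75°) → φ = 28.83250018°, λ = 77.11880015°.
Web Mercator (R = 6378137 m): x = 8584825.564 m, y = 3354344.285 m.

x 8584826 m, y 3354344 m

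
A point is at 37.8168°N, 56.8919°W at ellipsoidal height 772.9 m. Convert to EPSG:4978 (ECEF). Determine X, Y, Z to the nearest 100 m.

X 2756000 m, Y -4226300 m, Z 3889900 m

WGS84: a = 6378137 m, e² = 0.006694380; N(φ) = a/√(1−e²sin²φ) = 6386178.043 m.
X = (N+h)·cosφ·cosλ = 2755973.122 m; Y = (N+h)·cosφ·sinλ = -4226348.074 m; Z = (N(1−e²)+h)·sinφ = 3889874.279 m.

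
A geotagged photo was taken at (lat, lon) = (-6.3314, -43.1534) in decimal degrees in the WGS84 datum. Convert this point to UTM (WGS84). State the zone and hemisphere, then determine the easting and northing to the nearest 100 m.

Longitude -43.1534° lies in the 6° band [-48°, -42°), giving zone 23; latitude is south of the equator, so 23S.
Zone 23 central meridian λ₀ = 6×23 − 183 = -45°; Δλ = +1.8466°.
Transverse Mercator on WGS84 with k₀ = 0.9996 gives E = 704270.106 m, N = 9299798.426 m.

Zone 23S: E 704300 m, N 9299800 m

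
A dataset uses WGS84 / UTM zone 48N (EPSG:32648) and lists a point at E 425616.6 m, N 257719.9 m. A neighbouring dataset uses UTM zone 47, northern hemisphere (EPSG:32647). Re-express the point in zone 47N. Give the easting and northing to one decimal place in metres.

UTM 48N → geographic: φ = 2.33150003°, λ = 104.33100030°.
UTM 47N (λ₀ = 99°) forward: E = 1093579.067 m, N = 258828.090 m.

E 1093579.1 m, N 258828.1 m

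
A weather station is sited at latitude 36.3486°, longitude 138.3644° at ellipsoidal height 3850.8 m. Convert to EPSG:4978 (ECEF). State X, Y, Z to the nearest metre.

X -3846246 m, Y 3419133 m, Z 3761699 m

WGS84: a = 6378137 m, e² = 0.006694380; N(φ) = a/√(1−e²sin²φ) = 6385649.870 m.
X = (N+h)·cosφ·cosλ = -3846246.345 m; Y = (N+h)·cosφ·sinλ = 3419133.279 m; Z = (N(1−e²)+h)·sinφ = 3761698.610 m.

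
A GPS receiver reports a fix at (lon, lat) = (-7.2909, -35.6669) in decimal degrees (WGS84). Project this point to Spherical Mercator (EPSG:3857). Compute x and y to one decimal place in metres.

Web Mercator is spherical with R = a = 6378137 m.
x = R·λ = 6378137 × -0.127250210 = -811619.275 m.
y = R·ln tan(π/4 + φ/2) = 6378137 × -0.667104453 = -4254883.596 m.

x -811619.3 m, y -4254883.6 m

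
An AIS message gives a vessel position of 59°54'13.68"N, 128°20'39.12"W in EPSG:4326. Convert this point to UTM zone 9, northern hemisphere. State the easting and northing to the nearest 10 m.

E 536680 m, N 6640880 m

Zone 9 central meridian λ₀ = 6×9 − 183 = -129°; Δλ = +0.6558°.
Transverse Mercator on WGS84 with k₀ = 0.9996 gives E = 536684.751 m, N = 6640879.338 m.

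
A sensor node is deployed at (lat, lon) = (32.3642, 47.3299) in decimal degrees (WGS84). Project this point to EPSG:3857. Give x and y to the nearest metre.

Web Mercator is spherical with R = a = 6378137 m.
x = R·λ = 6378137 × 0.826062590 = 5268740.367 m.
y = R·ln tan(π/4 + φ/2) = 6378137 × 0.597543304 = 3811213.056 m.

x 5268740 m, y 3811213 m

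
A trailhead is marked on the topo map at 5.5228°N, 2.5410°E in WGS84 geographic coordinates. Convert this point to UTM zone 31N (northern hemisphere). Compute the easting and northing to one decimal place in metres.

Zone 31 central meridian λ₀ = 6×31 − 183 = 3°; Δλ = -0.4590°.
Transverse Mercator on WGS84 with k₀ = 0.9996 gives E = 449159.771 m, N = 610473.888 m.

E 449159.8 m, N 610473.9 m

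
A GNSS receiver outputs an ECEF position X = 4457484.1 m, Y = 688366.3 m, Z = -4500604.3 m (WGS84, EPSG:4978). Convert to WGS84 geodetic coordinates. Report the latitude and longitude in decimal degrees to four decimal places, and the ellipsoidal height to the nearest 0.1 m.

lat -45.1305°, lon 8.7788°, h 4250.6 m

λ = atan2(Y, X) = 8.77880058°; p = √(X²+Y²) = 4510322.9 m.
Bowring's method on WGS84 (a = 6378137 m, b = 6356752.314 m) gives φ = -45.13050032°, h = 4250.621 m.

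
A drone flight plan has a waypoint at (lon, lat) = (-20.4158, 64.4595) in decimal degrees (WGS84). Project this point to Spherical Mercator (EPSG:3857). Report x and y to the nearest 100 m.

Web Mercator is spherical with R = a = 6378137 m.
x = R·λ = 6378137 × -0.356322929 = -2272676.460 m.
y = R·ln tan(π/4 + φ/2) = 6378137 × 1.484355126 = 9467420.353 m.

x -2272700 m, y 9467400 m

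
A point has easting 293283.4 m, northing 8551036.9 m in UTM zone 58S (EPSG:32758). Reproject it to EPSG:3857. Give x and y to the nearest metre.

x 18155463 m, y -1471148 m

Unproject from UTM 58S (λ₀ = 165°) → φ = -13.09989982°, λ = 163.09329999°.
Web Mercator (R = 6378137 m): x = 18155463.106 m, y = -1471147.895 m.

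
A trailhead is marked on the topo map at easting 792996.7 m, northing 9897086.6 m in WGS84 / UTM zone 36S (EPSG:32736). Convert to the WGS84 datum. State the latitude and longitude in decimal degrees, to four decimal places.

lat -0.9301°, lon 35.6325°

Zone 36S: λ₀ = 33°, k₀ = 0.9996, false easting 500000 m, false northing 10000000 m.
Meridian distance M = (N − FN)/k₀ = -102954.6 m.
Inverse transverse Mercator on WGS84 gives φ = -0.93009994°, λ = 35.63249957°.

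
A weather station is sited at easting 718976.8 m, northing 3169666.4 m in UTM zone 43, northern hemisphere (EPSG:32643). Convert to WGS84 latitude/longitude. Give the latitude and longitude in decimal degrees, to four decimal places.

Zone 43N: λ₀ = 75°, k₀ = 0.9996, false easting 500000 m.
Meridian distance M = (N − FN)/k₀ = 3170934.8 m.
Inverse transverse Mercator on WGS84 gives φ = 28.63559960°, λ = 77.24010000°.

lat 28.6356°, lon 77.2401°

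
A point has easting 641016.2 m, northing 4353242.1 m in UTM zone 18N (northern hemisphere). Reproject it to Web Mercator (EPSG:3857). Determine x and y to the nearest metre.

x -8166865 m, y 4767196 m

Unproject from UTM 18N (λ₀ = -75°) → φ = 39.31709972°, λ = -73.36419989°.
Web Mercator (R = 6378137 m): x = -8166865.374 m, y = 4767195.708 m.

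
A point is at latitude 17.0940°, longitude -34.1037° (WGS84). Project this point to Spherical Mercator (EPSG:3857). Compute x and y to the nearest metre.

Web Mercator is spherical with R = a = 6378137 m.
x = R·λ = 6378137 × -0.595221852 = -3796406.518 m.
y = R·ln tan(π/4 + φ/2) = 6378137 × 0.302873698 = 1931769.943 m.

x -3796407 m, y 1931770 m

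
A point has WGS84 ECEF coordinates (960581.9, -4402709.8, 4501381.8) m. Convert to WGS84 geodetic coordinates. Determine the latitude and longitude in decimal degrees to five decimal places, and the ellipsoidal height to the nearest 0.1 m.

lat 45.16120°, lon -77.69210°, h 1951.2 m

λ = atan2(Y, X) = -77.69210007°; p = √(X²+Y²) = 4506281.3 m.
Bowring's method on WGS84 (a = 6378137 m, b = 6356752.314 m) gives φ = 45.16120020°, h = 1951.236 m.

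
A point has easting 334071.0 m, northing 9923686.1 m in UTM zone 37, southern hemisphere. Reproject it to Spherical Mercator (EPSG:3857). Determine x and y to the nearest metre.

x 4175472 m, y -76835 m

Unproject from UTM 37S (λ₀ = 39°) → φ = -0.69020011°, λ = 37.50889992°.
Web Mercator (R = 6378137 m): x = 4175471.639 m, y = -76834.583 m.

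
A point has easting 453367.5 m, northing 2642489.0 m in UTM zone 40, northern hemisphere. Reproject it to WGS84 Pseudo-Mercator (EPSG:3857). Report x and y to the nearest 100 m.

x 6294200 m, y 2740400 m

Unproject from UTM 40N (λ₀ = 57°) → φ = 23.89330042°, λ = 56.54190015°.
Web Mercator (R = 6378137 m): x = 6294215.533 m, y = 2740411.680 m.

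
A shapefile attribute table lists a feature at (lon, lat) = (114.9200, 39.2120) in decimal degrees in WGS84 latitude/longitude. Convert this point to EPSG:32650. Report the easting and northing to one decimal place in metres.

Zone 50 central meridian λ₀ = 6×50 − 183 = 117°; Δλ = -2.0800°.
Transverse Mercator on WGS84 with k₀ = 0.9996 gives E = 320419.860 m, N = 4342364.096 m.

E 320419.9 m, N 4342364.1 m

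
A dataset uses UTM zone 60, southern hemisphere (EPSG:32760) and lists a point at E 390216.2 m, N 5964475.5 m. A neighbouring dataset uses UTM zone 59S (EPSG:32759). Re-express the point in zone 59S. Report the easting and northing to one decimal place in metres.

UTM 60S → geographic: φ = -36.45869980°, λ = 175.77480036°.
UTM 59S (λ₀ = 171°) forward: E = 927982.018 m, N = 5954561.642 m.

E 927982.0 m, N 5954561.6 m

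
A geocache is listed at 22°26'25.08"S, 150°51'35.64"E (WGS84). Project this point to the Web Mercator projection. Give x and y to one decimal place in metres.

x 16793647.2 m, y -2564471.3 m

Web Mercator is spherical with R = a = 6378137 m.
x = R·λ = 6378137 × 2.633001964 = 16793647.249 m.
y = R·ln tan(π/4 + φ/2) = 6378137 × -0.402072151 = -2564471.264 m.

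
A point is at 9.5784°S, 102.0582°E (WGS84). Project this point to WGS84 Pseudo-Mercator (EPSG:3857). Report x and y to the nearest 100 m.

x 11361100 m, y -1071300 m

Web Mercator is spherical with R = a = 6378137 m.
x = R·λ = 6378137 × 1.781251619 = 11361066.855 m.
y = R·ln tan(π/4 + φ/2) = 6378137 × -0.167958783 = -1071264.131 m.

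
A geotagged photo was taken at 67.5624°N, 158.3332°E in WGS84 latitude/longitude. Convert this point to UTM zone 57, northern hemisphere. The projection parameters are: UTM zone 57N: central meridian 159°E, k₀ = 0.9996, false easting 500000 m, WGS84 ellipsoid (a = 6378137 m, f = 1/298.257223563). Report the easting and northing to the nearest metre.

Zone 57 central meridian λ₀ = 6×57 − 183 = 159°; Δλ = -0.6668°.
Transverse Mercator on WGS84 with k₀ = 0.9996 gives E = 471599.396 m, N = 7494229.858 m.

E 471599 m, N 7494230 m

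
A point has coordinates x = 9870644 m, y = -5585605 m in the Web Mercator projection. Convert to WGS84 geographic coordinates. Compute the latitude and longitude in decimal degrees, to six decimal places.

lat -44.771403°, lon 88.669504°

R = 6378137 m. λ = x/R = 88.66950369°.
φ = 2·arctan(exp(y/R)) − 90° = 2·arctan(0.41655) − 90° = -44.77140253°.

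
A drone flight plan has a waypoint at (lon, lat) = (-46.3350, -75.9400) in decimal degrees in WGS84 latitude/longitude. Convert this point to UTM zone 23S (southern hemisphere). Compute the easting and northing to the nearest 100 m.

E 463800 m, N 1571100 m

Zone 23 central meridian λ₀ = 6×23 − 183 = -45°; Δλ = -1.3350°.
Transverse Mercator on WGS84 with k₀ = 0.9996 gives E = 463799.759 m, N = 1571100.489 m.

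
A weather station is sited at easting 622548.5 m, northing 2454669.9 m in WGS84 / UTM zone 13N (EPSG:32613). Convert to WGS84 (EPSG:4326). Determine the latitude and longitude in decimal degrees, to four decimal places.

lat 22.1930°, lon -103.8112°

Zone 13N: λ₀ = -105°, k₀ = 0.9996, false easting 500000 m.
Meridian distance M = (N − FN)/k₀ = 2455652.2 m.
Inverse transverse Mercator on WGS84 gives φ = 22.19300024°, λ = -103.81120033°.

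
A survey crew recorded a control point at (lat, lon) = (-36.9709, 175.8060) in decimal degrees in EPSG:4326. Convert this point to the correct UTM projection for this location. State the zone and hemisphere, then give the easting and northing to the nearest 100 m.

Zone 60S: E 393700 m, N 5907700 m

Longitude 175.8060° lies in the 6° band [174°, 180°), giving zone 60; latitude is south of the equator, so 60S.
Zone 60 central meridian λ₀ = 6×60 − 183 = 177°; Δλ = -1.1940°.
Transverse Mercator on WGS84 with k₀ = 0.9996 gives E = 393719.956 m, N = 5907689.725 m.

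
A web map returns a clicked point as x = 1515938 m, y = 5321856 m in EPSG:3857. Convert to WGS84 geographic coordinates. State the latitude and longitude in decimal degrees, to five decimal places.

R = 6378137 m. λ = x/R = 13.61790275°.
φ = 2·arctan(exp(y/R)) − 90° = 2·arctan(2.30341) − 90° = 43.06490320°.

lat 43.06490°, lon 13.61790°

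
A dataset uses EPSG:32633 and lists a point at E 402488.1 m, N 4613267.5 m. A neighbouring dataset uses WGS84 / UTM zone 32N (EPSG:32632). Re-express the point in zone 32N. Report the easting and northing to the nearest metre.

E 902047 m, N 4623881 m

UTM 33N → geographic: φ = 41.66520003°, λ = 13.82869999°.
UTM 32N (λ₀ = 9°) forward: E = 902046.612 m, N = 4623881.448 m.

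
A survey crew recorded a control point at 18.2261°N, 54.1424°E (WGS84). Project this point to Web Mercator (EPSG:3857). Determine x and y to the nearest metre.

x 6027104 m, y 2064030 m

Web Mercator is spherical with R = a = 6378137 m.
x = R·λ = 6378137 × 0.944963145 = 6027104.398 m.
y = R·ln tan(π/4 + φ/2) = 6378137 × 0.323610202 = 2064030.201 m.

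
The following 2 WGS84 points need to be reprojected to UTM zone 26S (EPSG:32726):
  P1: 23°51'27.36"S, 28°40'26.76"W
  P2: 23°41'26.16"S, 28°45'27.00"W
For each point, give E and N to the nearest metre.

UTM zone 26S: λ₀ = -27°, k₀ = 0.9996.
P1 (-23.8576°, -28.6741°) → (329522.218, 7360531.440) m.
P2 (-23.6906°, -28.7575°) → (320798.854, 7378923.114) m.

P1: E 329522 m, N 7360531 m; P2: E 320799 m, N 7378923 m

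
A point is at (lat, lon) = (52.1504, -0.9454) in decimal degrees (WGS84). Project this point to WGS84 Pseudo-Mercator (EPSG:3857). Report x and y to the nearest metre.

Web Mercator is spherical with R = a = 6378137 m.
x = R·λ = 6378137 × -0.016500343 = -105241.447 m.
y = R·ln tan(π/4 + φ/2) = 6378137 × 1.070432561 = 6827365.521 m.

x -105241 m, y 6827366 m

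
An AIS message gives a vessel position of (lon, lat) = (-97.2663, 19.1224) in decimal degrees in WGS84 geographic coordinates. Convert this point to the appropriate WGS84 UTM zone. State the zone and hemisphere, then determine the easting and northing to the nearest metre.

Longitude -97.2663° lies in the 6° band [-102°, -96°), giving zone 14; latitude is north of the equator, so 14N.
Zone 14 central meridian λ₀ = 6×14 − 183 = -99°; Δλ = +1.7337°.
Transverse Mercator on WGS84 with k₀ = 0.9996 gives E = 682359.909 m, N = 2115274.837 m.

Zone 14N: E 682360 m, N 2115275 m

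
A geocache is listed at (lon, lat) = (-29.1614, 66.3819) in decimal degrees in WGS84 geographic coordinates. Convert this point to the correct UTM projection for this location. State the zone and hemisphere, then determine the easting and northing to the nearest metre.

Zone 26N: E 403386 m, N 7364149 m

Longitude -29.1614° lies in the 6° band [-30°, -24°), giving zone 26; latitude is north of the equator, so 26N.
Zone 26 central meridian λ₀ = 6×26 − 183 = -27°; Δλ = -2.1614°.
Transverse Mercator on WGS84 with k₀ = 0.9996 gives E = 403386.209 m, N = 7364148.688 m.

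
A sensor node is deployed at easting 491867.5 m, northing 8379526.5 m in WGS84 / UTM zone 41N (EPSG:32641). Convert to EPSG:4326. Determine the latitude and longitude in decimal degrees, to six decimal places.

Zone 41N: λ₀ = 63°, k₀ = 0.9996, false easting 500000 m.
Meridian distance M = (N − FN)/k₀ = 8382879.7 m.
Inverse transverse Mercator on WGS84 gives φ = 75.50100026°, λ = 62.70900128°.

lat 75.501000°, lon 62.709001°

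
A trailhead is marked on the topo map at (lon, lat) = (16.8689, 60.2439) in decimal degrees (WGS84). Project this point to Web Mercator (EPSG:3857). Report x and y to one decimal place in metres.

x 1877837.4 m, y 8454240.9 m

Web Mercator is spherical with R = a = 6378137 m.
x = R·λ = 6378137 × 0.294417846 = 1877837.358 m.
y = R·ln tan(π/4 + φ/2) = 6378137 × 1.325503180 = 8454240.878 m.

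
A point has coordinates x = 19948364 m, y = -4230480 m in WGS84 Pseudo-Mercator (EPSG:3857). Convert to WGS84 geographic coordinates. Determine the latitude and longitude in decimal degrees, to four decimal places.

R = 6378137 m. λ = x/R = 179.19920274°.
φ = 2·arctan(exp(y/R)) − 90° = 2·arctan(0.51516) − 90° = -35.48860165°.

lat -35.4886°, lon 179.1992°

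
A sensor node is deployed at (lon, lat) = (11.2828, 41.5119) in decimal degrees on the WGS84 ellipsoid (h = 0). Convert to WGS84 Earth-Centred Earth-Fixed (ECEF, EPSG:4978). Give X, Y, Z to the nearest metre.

X 4690661 m, Y 935822 m, Z 4205162 m

WGS84: a = 6378137 m, e² = 0.006694380; N(φ) = a/√(1−e²sin²φ) = 6387535.669 m.
X = (N+h)·cosφ·cosλ = 4690661.283 m; Y = (N+h)·cosφ·sinλ = 935822.357 m; Z = (N(1−e²)+h)·sinφ = 4205162.031 m.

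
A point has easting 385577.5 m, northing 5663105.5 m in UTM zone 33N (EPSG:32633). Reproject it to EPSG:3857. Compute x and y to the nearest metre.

x 1487841 m, y 6640420 m

Unproject from UTM 33N (λ₀ = 15°) → φ = 51.10800029°, λ = 13.36549959°.
Web Mercator (R = 6378137 m): x = 1487840.609 m, y = 6640420.004 m.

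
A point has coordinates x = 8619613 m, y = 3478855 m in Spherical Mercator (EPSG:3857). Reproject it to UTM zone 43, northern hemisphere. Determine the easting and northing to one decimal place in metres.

Web Mercator inverse (R = 6378137 m) → φ = 29.80769732°, λ = 77.43130101°.
UTM 43N forward: E = 734980.073 m, N = 3299956.204 m.

E 734980.1 m, N 3299956.2 m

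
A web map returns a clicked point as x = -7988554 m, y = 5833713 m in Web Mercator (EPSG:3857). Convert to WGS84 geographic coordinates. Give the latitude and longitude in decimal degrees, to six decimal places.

lat 46.332000°, lon -71.762402°

R = 6378137 m. λ = x/R = -71.76240156°.
φ = 2·arctan(exp(y/R)) − 90° = 2·arctan(2.49588) − 90° = 46.33199991°.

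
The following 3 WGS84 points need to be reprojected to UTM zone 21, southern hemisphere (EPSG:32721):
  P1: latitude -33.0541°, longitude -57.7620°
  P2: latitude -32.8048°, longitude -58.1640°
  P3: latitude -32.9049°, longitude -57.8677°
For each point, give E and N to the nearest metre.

UTM zone 21S: λ₀ = -57°, k₀ = 0.9996.
P1 (-33.0541°, -57.7620°) → (428859.753, 6342457.467) m.
P2 (-32.8048°, -58.1640°) → (391022.043, 6369752.821) m.
P3 (-32.9049°, -57.8677°) → (418854.953, 6358921.963) m.

P1: E 428860 m, N 6342457 m; P2: E 391022 m, N 6369753 m; P3: E 418855 m, N 6358922 m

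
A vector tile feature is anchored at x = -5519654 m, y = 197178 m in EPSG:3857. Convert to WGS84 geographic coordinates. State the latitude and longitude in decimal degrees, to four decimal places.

lat 1.7710°, lon -49.5839°

R = 6378137 m. λ = x/R = -49.58389551°.
φ = 2·arctan(exp(y/R)) − 90° = 2·arctan(1.03140) − 90° = 1.77099804°.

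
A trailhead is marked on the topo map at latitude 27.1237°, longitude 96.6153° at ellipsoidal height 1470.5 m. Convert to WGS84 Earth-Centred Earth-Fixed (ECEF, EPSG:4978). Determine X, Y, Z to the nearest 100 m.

WGS84: a = 6378137 m, e² = 0.006694380; N(φ) = a/√(1−e²sin²φ) = 6382579.136 m.
X = (N+h)·cosφ·cosλ = -654575.414 m; Y = (N+h)·cosφ·sinλ = 5644129.010 m; Z = (N(1−e²)+h)·sinφ = 2891091.865 m.

X -654600 m, Y 5644100 m, Z 2891100 m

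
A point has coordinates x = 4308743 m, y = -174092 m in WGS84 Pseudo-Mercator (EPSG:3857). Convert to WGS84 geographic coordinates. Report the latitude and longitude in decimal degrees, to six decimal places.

lat -1.563701°, lon 38.706097°

R = 6378137 m. λ = x/R = 38.70609692°.
φ = 2·arctan(exp(y/R)) − 90° = 2·arctan(0.97307) − 90° = -1.56370089°.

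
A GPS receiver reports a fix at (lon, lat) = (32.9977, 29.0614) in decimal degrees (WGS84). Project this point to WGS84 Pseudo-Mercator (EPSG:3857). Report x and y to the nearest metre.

Web Mercator is spherical with R = a = 6378137 m.
x = R·λ = 6378137 × 0.575918511 = 3673287.161 m.
y = R·ln tan(π/4 + φ/2) = 6378137 × 0.530478289 = 3383463.203 m.

x 3673287 m, y 3383463 m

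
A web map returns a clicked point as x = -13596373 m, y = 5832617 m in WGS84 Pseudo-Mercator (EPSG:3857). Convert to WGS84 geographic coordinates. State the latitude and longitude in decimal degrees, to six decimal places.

lat 46.325201°, lon -122.138297°

R = 6378137 m. λ = x/R = -122.13829674°.
φ = 2·arctan(exp(y/R)) − 90° = 2·arctan(2.49545) − 90° = 46.32520136°.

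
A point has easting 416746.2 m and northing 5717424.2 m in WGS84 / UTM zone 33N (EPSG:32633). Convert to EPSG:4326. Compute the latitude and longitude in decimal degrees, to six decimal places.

lat 51.601700°, lon 13.797900°

Zone 33N: λ₀ = 15°, k₀ = 0.9996, false easting 500000 m.
Meridian distance M = (N − FN)/k₀ = 5719712.1 m.
Inverse transverse Mercator on WGS84 gives φ = 51.60170030°, λ = 13.79790030°.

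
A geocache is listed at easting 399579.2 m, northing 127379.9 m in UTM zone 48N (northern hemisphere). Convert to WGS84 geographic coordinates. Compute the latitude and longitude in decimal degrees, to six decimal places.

lat 1.152300°, lon 104.097400°

Zone 48N: λ₀ = 105°, k₀ = 0.9996, false easting 500000 m.
Meridian distance M = (N − FN)/k₀ = 127430.9 m.
Inverse transverse Mercator on WGS84 gives φ = 1.15230043°, λ = 104.09739986°.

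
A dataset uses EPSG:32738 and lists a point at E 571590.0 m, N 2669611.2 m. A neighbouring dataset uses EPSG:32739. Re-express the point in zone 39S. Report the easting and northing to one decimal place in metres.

UTM 38S → geographic: φ = -66.08590015°, λ = 46.58279932°.
UTM 39S (λ₀ = 51°) forward: E = 300325.932 m, N = 2663474.432 m.

E 300325.9 m, N 2663474.4 m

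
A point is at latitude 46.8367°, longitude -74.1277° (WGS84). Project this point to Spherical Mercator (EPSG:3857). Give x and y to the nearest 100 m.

x -8251900 m, y 5915500 m

Web Mercator is spherical with R = a = 6378137 m.
x = R·λ = 6378137 × -1.293772432 = -8251857.818 m.
y = R·ln tan(π/4 + φ/2) = 6378137 × 0.927458907 = 5915459.971 m.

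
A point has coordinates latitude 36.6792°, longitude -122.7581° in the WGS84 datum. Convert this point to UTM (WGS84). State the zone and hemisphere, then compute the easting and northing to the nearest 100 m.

Zone 10N: E 521600 m, N 4059300 m

Longitude -122.7581° lies in the 6° band [-126°, -120°), giving zone 10; latitude is north of the equator, so 10N.
Zone 10 central meridian λ₀ = 6×10 − 183 = -123°; Δλ = +0.2419°.
Transverse Mercator on WGS84 with k₀ = 0.9996 gives E = 521613.412 m, N = 4059313.200 m.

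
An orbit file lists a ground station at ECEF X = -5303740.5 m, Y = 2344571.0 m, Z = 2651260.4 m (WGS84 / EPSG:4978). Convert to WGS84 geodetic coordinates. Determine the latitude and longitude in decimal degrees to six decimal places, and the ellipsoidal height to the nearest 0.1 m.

lat 24.715901°, lon 156.151700°, h 1770.4 m

λ = atan2(Y, X) = 156.15170025°; p = √(X²+Y²) = 5798851.3 m.
Bowring's method on WGS84 (a = 6378137 m, b = 6356752.314 m) gives φ = 24.71590052°, h = 1770.373 m.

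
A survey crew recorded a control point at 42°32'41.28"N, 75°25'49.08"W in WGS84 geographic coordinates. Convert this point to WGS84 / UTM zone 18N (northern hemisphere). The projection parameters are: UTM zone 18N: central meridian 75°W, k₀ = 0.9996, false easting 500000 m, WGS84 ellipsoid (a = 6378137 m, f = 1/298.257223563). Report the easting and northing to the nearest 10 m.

E 464670 m, N 4710360 m

Zone 18 central meridian λ₀ = 6×18 − 183 = -75°; Δλ = -0.4303°.
Transverse Mercator on WGS84 with k₀ = 0.9996 gives E = 464669.135 m, N = 4710357.335 m.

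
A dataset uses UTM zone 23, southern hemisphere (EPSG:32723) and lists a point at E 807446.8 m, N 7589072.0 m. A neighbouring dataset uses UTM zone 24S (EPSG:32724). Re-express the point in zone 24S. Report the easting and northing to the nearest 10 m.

E 186940 m, N 7588960 m

UTM 23S → geographic: φ = -21.77540005°, λ = -42.02709979°.
UTM 24S (λ₀ = -39°) forward: E = 186944.298 m, N = 7588962.952 m.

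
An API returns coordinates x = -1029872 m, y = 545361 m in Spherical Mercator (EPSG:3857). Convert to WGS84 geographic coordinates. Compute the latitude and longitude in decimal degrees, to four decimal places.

lat 4.8931°, lon -9.2515°

R = 6378137 m. λ = x/R = -9.25149758°.
φ = 2·arctan(exp(y/R)) − 90° = 2·arctan(1.08927) − 90° = 4.89310255°.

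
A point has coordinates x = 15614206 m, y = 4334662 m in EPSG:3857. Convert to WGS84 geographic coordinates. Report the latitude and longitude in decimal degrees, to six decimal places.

R = 6378137 m. λ = x/R = 140.26479899°.
φ = 2·arctan(exp(y/R)) − 90° = 2·arctan(1.97311) − 90° = 36.24700266°.

lat 36.247003°, lon 140.264799°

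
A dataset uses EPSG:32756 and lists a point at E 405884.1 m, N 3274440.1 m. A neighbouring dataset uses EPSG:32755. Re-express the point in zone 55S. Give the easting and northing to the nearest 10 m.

UTM 56S → geographic: φ = -60.65469964°, λ = 151.27839934°.
UTM 55S (λ₀ = 147°) forward: E = 733795.387 m, N = 3268058.616 m.

E 733800 m, N 3268060 m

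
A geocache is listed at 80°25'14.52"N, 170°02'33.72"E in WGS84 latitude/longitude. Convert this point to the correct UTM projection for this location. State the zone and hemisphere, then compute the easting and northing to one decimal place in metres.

Longitude 170.0427° lies in the 6° band [168°, 174°), giving zone 59; latitude is north of the equator, so 59N.
Zone 59 central meridian λ₀ = 6×59 − 183 = 171°; Δλ = -0.9573°.
Transverse Mercator on WGS84 with k₀ = 0.9996 gives E = 482215.960 m, N = 8928689.451 m.

Zone 59N: E 482216.0 m, N 8928689.5 m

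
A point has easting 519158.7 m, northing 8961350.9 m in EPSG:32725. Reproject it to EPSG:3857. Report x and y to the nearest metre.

x -3654118 m, y -1050689 m

Unproject from UTM 25S (λ₀ = -33°) → φ = -9.39609974°, λ = -32.82550000°.
Web Mercator (R = 6378137 m): x = -3654117.945 m, y = -1050689.132 m.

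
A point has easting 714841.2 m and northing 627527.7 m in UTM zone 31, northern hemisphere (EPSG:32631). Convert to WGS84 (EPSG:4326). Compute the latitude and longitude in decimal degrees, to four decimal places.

lat 5.6740°, lon 4.9398°

Zone 31N: λ₀ = 3°, k₀ = 0.9996, false easting 500000 m.
Meridian distance M = (N − FN)/k₀ = 627778.8 m.
Inverse transverse Mercator on WGS84 gives φ = 5.67400001°, λ = 4.93980035°.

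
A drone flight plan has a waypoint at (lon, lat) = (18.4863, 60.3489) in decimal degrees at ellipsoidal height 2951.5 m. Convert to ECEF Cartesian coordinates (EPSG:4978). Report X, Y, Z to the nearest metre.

WGS84: a = 6378137 m, e² = 0.006694380; N(φ) = a/√(1−e²sin²φ) = 6394322.214 m.
X = (N+h)·cosφ·cosλ = 3001533.580 m; Y = (N+h)·cosφ·sinλ = 1003501.105 m; Z = (N(1−e²)+h)·sinφ = 5522375.916 m.

X 3001534 m, Y 1003501 m, Z 5522376 m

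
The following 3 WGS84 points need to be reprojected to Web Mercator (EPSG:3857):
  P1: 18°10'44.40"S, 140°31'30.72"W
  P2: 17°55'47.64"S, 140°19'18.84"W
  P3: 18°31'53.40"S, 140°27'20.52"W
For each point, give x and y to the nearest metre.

P1: x -15643194 m, y -2058511 m; P2: x -15620562 m, y -2029345 m; P3: x -15635457 m, y -2099855 m

Web Mercator: x = R·λ, y = R·ln tan(π/4+φ/2), R = 6378137 m.
P1 (-18.1790°, -140.5252°) → (-15643193.708, -2058510.855) m.
P2 (-17.9299°, -140.3219°) → (-15620562.455, -2029345.092) m.
P3 (-18.5315°, -140.4557°) → (-15635457.003, -2099854.524) m.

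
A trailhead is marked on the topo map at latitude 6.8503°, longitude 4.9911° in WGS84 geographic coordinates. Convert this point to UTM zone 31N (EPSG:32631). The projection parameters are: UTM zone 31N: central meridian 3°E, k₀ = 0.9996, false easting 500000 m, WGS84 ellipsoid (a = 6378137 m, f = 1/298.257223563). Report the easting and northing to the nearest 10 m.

E 720030 m, N 757660 m

Zone 31 central meridian λ₀ = 6×31 − 183 = 3°; Δλ = +1.9911°.
Transverse Mercator on WGS84 with k₀ = 0.9996 gives E = 720031.701 m, N = 757656.254 m.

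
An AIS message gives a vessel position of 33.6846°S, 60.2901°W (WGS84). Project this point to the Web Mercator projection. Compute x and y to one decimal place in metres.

Web Mercator is spherical with R = a = 6378137 m.
x = R·λ = 6378137 × -1.052260751 = -6711463.232 m.
y = R·ln tan(π/4 + φ/2) = 6378137 × -0.625030433 = -3986529.729 m.

x -6711463.2 m, y -3986529.7 m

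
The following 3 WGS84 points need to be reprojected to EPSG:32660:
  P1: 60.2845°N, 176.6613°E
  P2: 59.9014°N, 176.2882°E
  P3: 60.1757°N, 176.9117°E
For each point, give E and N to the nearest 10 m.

P1: E 481270 m, N 6683140 m; P2: E 460180 m, N 6640640 m; P3: E 495100 m, N 6670980 m

UTM zone 60N: λ₀ = 177°, k₀ = 0.9996.
P1 (60.2845°, 176.6613°) → (481270.595, 6683144.073) m.
P2 (59.9014°, 176.2882°) → (460179.873, 6640644.416) m.
P3 (60.1757°, 176.9117°) → (495100.971, 6670982.036) m.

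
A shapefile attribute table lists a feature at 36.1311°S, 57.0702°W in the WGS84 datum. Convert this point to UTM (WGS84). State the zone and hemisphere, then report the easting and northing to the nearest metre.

Longitude -57.0702° lies in the 6° band [-60°, -54°), giving zone 21; latitude is south of the equator, so 21S.
Zone 21 central meridian λ₀ = 6×21 − 183 = -57°; Δλ = -0.0702°.
Transverse Mercator on WGS84 with k₀ = 0.9996 gives E = 493683.529 m, N = 6001508.199 m.

Zone 21S: E 493684 m, N 6001508 m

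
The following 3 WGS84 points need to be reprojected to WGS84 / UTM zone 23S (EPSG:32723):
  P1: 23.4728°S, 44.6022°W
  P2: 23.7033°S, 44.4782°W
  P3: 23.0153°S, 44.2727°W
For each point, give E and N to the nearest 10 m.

UTM zone 23S: λ₀ = -45°, k₀ = 0.9996.
P1 (-23.4728°, -44.6022°) → (540624.007, 7404083.670) m.
P2 (-23.7033°, -44.4782°) → (553194.308, 7378524.271) m.
P3 (-23.0153°, -44.2727°) → (574527.811, 7454601.583) m.

P1: E 540620 m, N 7404080 m; P2: E 553190 m, N 7378520 m; P3: E 574530 m, N 7454600 m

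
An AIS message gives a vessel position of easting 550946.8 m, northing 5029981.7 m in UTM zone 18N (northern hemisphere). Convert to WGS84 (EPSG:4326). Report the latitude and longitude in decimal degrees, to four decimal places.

Zone 18N: λ₀ = -75°, k₀ = 0.9996, false easting 500000 m.
Meridian distance M = (N − FN)/k₀ = 5031994.5 m.
Inverse transverse Mercator on WGS84 gives φ = 45.42150028°, λ = -74.34880010°.

lat 45.4215°, lon -74.3488°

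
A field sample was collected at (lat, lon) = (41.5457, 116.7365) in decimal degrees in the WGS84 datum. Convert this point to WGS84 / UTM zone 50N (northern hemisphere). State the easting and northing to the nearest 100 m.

Zone 50 central meridian λ₀ = 6×50 − 183 = 117°; Δλ = -0.2635°.
Transverse Mercator on WGS84 with k₀ = 0.9996 gives E = 478023.019 m, N = 4599371.334 m.

E 478000 m, N 4599400 m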